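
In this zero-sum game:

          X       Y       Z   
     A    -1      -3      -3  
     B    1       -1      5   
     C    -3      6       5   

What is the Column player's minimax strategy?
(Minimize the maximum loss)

Column should play X, value = 1

Work:
Column player minimizes Row's maximum payoff:
Column X: max payoff to Row = 1
Column Y: max payoff to Row = 6
Column Z: max payoff to Row = 5
Minimum is 1, achieved by column X.
Minimax strategy: X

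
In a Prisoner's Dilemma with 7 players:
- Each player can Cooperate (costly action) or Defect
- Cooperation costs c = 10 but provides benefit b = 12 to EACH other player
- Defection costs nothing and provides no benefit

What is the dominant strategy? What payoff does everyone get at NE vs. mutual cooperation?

Dominant: Defect; NE payoff = 0; Coop payoff = 62

Work:
Defect dominates (saves cost c = 10, benefit to others is external)
NE: All defect → everyone gets 0
If all cooperate: each receives (6)×12 - 10 = 62
Social dilemma: 62 > 0 but NE gives 0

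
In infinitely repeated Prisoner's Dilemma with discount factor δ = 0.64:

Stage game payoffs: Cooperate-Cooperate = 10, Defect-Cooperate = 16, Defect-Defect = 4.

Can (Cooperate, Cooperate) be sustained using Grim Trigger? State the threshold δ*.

δ* = 0.5; since δ = 0.64 ≥ 0.5, cooperation can be sustained

Work:
For Grim Trigger:
Cooperate forever: 10/(1-δ)
Defect then punished: 16 + 4·δ/(1-δ)
Need: 10/(1-δ) ≥ 16 + 4·δ/(1-δ)
Solving: δ ≥ (T-R)/(T-P) = (16-10)/(16-4) = 0.5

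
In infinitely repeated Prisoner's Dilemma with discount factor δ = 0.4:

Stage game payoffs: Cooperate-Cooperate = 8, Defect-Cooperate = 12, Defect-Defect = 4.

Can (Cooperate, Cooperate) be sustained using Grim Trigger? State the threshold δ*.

δ* = 0.5; since δ = 0.4 < 0.5, cooperation cannot be sustained

Work:
For Grim Trigger:
Cooperate forever: 8/(1-δ)
Defect then punished: 12 + 4·δ/(1-δ)
Need: 8/(1-δ) ≥ 12 + 4·δ/(1-δ)
Solving: δ ≥ (T-R)/(T-P) = (12-8)/(12-4) = 0.5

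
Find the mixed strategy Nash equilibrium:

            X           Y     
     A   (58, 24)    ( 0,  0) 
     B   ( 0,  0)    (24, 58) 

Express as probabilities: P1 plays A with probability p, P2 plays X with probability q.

p = 0.7073, q = 0.2927

Work:
Find probabilities that make opponent indifferent:
P2 chooses q to make P1 indifferent between A and B
P1 chooses p to make P2 indifferent between X and Y
Mixed NE: P1 plays (A: 0.7073, B: 0.2927), P2 plays (X: 0.2927, Y: 0.7073)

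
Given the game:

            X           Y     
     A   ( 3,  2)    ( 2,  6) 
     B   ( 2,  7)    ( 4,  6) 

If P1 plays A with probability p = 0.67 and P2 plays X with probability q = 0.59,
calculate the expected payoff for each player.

E[P1] = 2.6659, E[P2] = 4.6135

Work:
E[P1] = p·q·π₁(A,X) + p·(1-q)·π₁(A,Y) + (1-p)·q·π₁(B,X) + (1-p)·(1-q)·π₁(B,Y)
= 0.67·0.59·3 + 0.67·0.41·2 + 0.33·0.59·2 + 0.33·0.41·4
= 2.6659

E[P2] = 4.6135 (similar calculation)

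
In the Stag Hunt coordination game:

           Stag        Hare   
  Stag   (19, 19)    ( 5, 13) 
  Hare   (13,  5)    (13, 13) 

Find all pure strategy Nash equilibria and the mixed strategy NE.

Pure NE: (Stag, Stag) and (Hare, Hare); Mixed NE: p = 0.5714, q = 0.5714

Work:
Check pure NE:
(Stag, Stag): (19, 19) - no unilateral deviation beneficial
(Hare, Hare): (13, 13) - no unilateral deviation beneficial
Mixed NE: P1 plays Stag with p = 0.5714, P2 plays Stag with q = 0.5714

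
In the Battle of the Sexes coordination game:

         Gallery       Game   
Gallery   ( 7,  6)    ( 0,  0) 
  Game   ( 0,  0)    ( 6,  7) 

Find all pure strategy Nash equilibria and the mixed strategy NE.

Pure NE: (Gallery, Gallery) and (Game, Game); Mixed NE: p = 0.5385, q = 0.4615

Work:
Check pure NE:
(Gallery, Gallery): (7, 6) - no unilateral deviation beneficial
(Game, Game): (6, 7) - no unilateral deviation beneficial
Mixed NE: P1 plays Gallery with p = 0.5385, P2 plays Gallery with q = 0.4615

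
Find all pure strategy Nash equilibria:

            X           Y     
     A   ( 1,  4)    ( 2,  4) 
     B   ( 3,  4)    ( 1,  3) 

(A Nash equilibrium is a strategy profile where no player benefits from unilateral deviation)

Nash equilibrium: (A, Y), (B, X)

Work:
Best responses:
  P1 vs X: payoffs [1, 3] → best response B (payoff 3)
  P1 vs Y: payoffs [2, 1] → best response A (payoff 2)
  P2 vs A: payoffs [4, 4] → best response X/Y (payoff 4)
  P2 vs B: payoffs [4, 3] → best response X (payoff 4)
Mutual best responses: (A,Y), (B,X) → Nash equilibria.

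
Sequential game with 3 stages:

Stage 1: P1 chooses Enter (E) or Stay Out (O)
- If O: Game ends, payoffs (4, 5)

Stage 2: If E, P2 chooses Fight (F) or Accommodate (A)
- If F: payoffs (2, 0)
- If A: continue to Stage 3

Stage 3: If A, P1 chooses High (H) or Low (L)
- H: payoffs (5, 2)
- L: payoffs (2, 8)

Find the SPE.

SPE: (E, A, H); Outcome (5, 2)

Work:
Stage 3: P1 chooses H (5 vs 2)
Stage 2: P2: F->0, A->2 (anticipating H). Choose A
Stage 1: P1: O->4, E->5 (anticipating A, H). Choose E
SPE path: E -> A -> H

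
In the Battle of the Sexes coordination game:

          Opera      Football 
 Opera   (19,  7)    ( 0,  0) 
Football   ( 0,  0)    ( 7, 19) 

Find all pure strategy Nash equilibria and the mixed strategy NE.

Pure NE: (Opera, Opera) and (Football, Football); Mixed NE: p = 0.7308, q = 0.2692

Work:
Check pure NE:
(Opera, Opera): (19, 7) - no unilateral deviation beneficial
(Football, Football): (7, 19) - no unilateral deviation beneficial
Mixed NE: P1 plays Opera with p = 0.7308, P2 plays Opera with q = 0.2692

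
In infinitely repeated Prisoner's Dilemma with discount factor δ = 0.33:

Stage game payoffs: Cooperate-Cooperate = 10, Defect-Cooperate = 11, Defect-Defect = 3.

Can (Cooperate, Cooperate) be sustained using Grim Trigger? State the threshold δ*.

δ* = 0.125; since δ = 0.33 ≥ 0.125, cooperation can be sustained

Work:
For Grim Trigger:
Cooperate forever: 10/(1-δ)
Defect then punished: 11 + 3·δ/(1-δ)
Need: 10/(1-δ) ≥ 11 + 3·δ/(1-δ)
Solving: δ ≥ (T-R)/(T-P) = (11-10)/(11-3) = 0.125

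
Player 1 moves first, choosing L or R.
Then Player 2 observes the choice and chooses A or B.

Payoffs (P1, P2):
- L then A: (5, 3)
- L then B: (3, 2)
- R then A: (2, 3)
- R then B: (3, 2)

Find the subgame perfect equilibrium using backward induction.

P1 plays L, P2 plays A after L and A after R; Payoff (5, 3)

Work:
Backward induction:
After L: P2 chooses A → P1 gets 5
After R: P2 chooses A → P1 gets 2
P1 chooses L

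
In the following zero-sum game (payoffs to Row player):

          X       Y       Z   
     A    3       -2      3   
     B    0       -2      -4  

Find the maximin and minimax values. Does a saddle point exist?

Maximin = -2, Minimax = -2, Saddle: True

Work:
Row minimums: [-2, -4] → maximin = -2
Column maximums: [3, -2, 3] → minimax = -2
Saddle point exists! Game value = -2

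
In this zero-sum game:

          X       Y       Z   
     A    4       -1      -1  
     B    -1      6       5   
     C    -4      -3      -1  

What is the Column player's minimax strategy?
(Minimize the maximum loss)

Column should play X, value = 4

Work:
Column player minimizes Row's maximum payoff:
Column X: max payoff to Row = 4
Column Y: max payoff to Row = 6
Column Z: max payoff to Row = 5
Minimum is 4, achieved by column X.
Minimax strategy: X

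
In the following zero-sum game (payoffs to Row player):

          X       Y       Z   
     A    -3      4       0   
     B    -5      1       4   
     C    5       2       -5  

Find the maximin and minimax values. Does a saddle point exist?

Maximin = -3, Minimax = 4, Saddle: False

Work:
Row minimums: [-3, -5, -5] → maximin = -3
Column maximums: [5, 4, 4] → minimax = 4
No saddle point (maximin ≠ minimax). Mixed strategy needed.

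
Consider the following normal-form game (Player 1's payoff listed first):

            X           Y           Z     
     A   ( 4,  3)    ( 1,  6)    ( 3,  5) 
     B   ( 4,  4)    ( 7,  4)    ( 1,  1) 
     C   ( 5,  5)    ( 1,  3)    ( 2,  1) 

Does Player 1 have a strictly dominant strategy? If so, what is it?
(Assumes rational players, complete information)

No strictly dominant strategy exists for Player 1

Work:
A strategy strictly dominates another if it gives a strictly higher payoff against every opponent action. Compare each pair of P1's strategies column-by-column:
  A vs B: [4 vs 4, 1 vs 7, 3 vs 1] → A does not strictly dominate B (column X: 4 ≤ 4)
  A vs C: [4 vs 5, 1 vs 1, 3 vs 2] → A does not strictly dominate C (column X: 4 ≤ 5)
  B vs A: [4 vs 4, 7 vs 1, 1 vs 3] → B does not strictly dominate A (column X: 4 ≤ 4)
  B vs C: [4 vs 5, 7 vs 1, 1 vs 2] → B does not strictly dominate C (column X: 4 ≤ 5)
  C vs A: [5 vs 4, 1 vs 1, 2 vs 3] → C does not strictly dominate A (column Y: 1 ≤ 1)
  C vs B: [5 vs 4, 1 vs 7, 2 vs 1] → C does not strictly dominate B (column Y: 1 ≤ 7)
No single strategy strictly dominates all others → no strictly dominant strategy.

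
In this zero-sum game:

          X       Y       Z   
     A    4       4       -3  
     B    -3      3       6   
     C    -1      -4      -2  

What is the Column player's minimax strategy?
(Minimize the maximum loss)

Column should play X or Y (all achieve the minimum), value = 4

Work:
Column player minimizes Row's maximum payoff:
Column X: max payoff to Row = 4
Column Y: max payoff to Row = 4
Column Z: max payoff to Row = 6
Minimum is 4, achieved by columns X, Y (tied).
Each of X or Y is a minimax strategy.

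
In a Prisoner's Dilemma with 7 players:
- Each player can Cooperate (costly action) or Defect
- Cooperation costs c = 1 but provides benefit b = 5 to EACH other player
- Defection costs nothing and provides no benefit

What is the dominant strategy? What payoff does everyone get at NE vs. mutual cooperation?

Dominant: Defect; NE payoff = 0; Coop payoff = 29

Work:
Defect dominates (saves cost c = 1, benefit to others is external)
NE: All defect → everyone gets 0
If all cooperate: each receives (6)×5 - 1 = 29
Social dilemma: 29 > 0 but NE gives 0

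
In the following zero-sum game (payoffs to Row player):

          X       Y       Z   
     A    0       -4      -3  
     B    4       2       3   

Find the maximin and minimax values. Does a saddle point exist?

Maximin = 2, Minimax = 2, Saddle: True

Work:
Row minimums: [-4, 2] → maximin = 2
Column maximums: [4, 2, 3] → minimax = 2
Saddle point exists! Game value = 2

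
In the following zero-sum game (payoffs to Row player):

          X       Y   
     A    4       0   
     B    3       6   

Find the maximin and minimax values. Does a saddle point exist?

Maximin = 3, Minimax = 4, Saddle: False

Work:
Row minimums: [0, 3] → maximin = 3
Column maximums: [4, 6] → minimax = 4
No saddle point (maximin ≠ minimax). Mixed strategy needed.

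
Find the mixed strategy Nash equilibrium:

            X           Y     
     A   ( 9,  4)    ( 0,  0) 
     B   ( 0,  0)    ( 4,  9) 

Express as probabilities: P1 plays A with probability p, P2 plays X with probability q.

p = 0.6923, q = 0.3077

Work:
Find probabilities that make opponent indifferent:
P2 chooses q to make P1 indifferent between A and B
P1 chooses p to make P2 indifferent between X and Y
Mixed NE: P1 plays (A: 0.6923, B: 0.3077), P2 plays (X: 0.3077, Y: 0.6923)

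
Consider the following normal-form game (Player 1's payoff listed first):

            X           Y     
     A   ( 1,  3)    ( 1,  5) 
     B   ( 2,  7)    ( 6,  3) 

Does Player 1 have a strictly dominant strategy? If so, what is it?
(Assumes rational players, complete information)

Yes, Player 1's strictly dominant strategy is B

Work:
A strategy strictly dominates another if it gives a strictly higher payoff against every opponent action. Compare each pair of P1's strategies column-by-column:
  A vs B: [1 vs 2, 1 vs 6] → A does not strictly dominate B (column X: 1 ≤ 2)
  B vs A: [2 vs 1, 6 vs 1] → B strictly dominates A
B strictly dominates every other strategy → strictly dominant.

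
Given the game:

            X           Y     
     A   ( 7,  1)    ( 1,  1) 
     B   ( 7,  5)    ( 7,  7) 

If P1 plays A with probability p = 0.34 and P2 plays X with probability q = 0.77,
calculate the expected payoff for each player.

E[P1] = 6.5308, E[P2] = 3.9436

Work:
E[P1] = p·q·π₁(A,X) + p·(1-q)·π₁(A,Y) + (1-p)·q·π₁(B,X) + (1-p)·(1-q)·π₁(B,Y)
= 0.34·0.77·7 + 0.34·0.23·1 + 0.66·0.77·7 + 0.66·0.23·7
= 6.5308

E[P2] = 3.9436 (similar calculation)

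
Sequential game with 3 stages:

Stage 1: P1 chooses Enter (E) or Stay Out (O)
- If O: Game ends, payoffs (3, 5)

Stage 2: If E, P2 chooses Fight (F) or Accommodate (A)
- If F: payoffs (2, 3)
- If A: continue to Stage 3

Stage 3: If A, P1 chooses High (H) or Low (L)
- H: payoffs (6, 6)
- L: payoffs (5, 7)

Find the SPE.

SPE: (E, A, H); Outcome (6, 6)

Work:
Stage 3: P1 chooses H (6 vs 5)
Stage 2: P2: F->3, A->6 (anticipating H). Choose A
Stage 1: P1: O->3, E->6 (anticipating A, H). Choose E
SPE path: E -> A -> H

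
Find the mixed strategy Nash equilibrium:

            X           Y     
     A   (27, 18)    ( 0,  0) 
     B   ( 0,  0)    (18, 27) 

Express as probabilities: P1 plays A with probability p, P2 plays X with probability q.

p = 0.6, q = 0.4

Work:
Find probabilities that make opponent indifferent:
P2 chooses q to make P1 indifferent between A and B
P1 chooses p to make P2 indifferent between X and Y
Mixed NE: P1 plays (A: 0.6, B: 0.4), P2 plays (X: 0.4, Y: 0.6)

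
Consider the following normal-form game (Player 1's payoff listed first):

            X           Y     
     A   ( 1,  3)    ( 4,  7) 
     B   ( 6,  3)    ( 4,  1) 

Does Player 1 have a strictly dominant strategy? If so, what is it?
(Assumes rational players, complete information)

No strictly dominant strategy exists for Player 1

Work:
A strategy strictly dominates another if it gives a strictly higher payoff against every opponent action. Compare each pair of P1's strategies column-by-column:
  A vs B: [1 vs 6, 4 vs 4] → A does not strictly dominate B (column X: 1 ≤ 6)
  B vs A: [6 vs 1, 4 vs 4] → B does not strictly dominate A (column Y: 4 ≤ 4)
No single strategy strictly dominates all others → no strictly dominant strategy.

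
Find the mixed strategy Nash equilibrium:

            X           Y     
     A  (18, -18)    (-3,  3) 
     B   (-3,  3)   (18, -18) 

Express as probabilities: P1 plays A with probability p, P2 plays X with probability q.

p = 0.5, q = 0.5

Work:
Find probabilities that make opponent indifferent:
P2 chooses q to make P1 indifferent between A and B
P1 chooses p to make P2 indifferent between X and Y
Mixed NE: P1 plays (A: 0.5, B: 0.5), P2 plays (X: 0.5, Y: 0.5)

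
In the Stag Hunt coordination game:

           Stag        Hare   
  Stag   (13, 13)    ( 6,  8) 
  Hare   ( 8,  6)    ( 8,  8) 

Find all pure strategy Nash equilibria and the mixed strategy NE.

Pure NE: (Stag, Stag) and (Hare, Hare); Mixed NE: p = 0.2857, q = 0.2857

Work:
Check pure NE:
(Stag, Stag): (13, 13) - no unilateral deviation beneficial
(Hare, Hare): (8, 8) - no unilateral deviation beneficial
Mixed NE: P1 plays Stag with p = 0.2857, P2 plays Stag with q = 0.2857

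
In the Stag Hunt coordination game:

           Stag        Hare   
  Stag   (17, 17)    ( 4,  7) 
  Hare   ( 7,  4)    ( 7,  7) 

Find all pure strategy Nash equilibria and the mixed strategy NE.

Pure NE: (Stag, Stag) and (Hare, Hare); Mixed NE: p = 0.2308, q = 0.2308

Work:
Check pure NE:
(Stag, Stag): (17, 17) - no unilateral deviation beneficial
(Hare, Hare): (7, 7) - no unilateral deviation beneficial
Mixed NE: P1 plays Stag with p = 0.2308, P2 plays Stag with q = 0.2308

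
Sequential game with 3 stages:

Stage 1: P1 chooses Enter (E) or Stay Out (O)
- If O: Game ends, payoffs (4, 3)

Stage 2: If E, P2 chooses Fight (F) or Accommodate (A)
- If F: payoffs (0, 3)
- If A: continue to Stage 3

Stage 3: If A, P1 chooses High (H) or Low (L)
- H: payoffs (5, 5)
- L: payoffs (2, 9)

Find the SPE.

SPE: (E, A, H); Outcome (5, 5)

Work:
Stage 3: P1 chooses H (5 vs 2)
Stage 2: P2: F->3, A->5 (anticipating H). Choose A
Stage 1: P1: O->4, E->5 (anticipating A, H). Choose E
SPE path: E -> A -> H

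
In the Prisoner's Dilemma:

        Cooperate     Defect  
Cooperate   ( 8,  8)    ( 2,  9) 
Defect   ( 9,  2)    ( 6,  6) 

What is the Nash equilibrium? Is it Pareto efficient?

(Defect, Defect) is NE; not Pareto efficient

Work:
Defect dominates Cooperate for both players:
If P2 cooperates: Defect (9) > Cooperate (8)
If P2 defects: Defect (6) > Cooperate (2)
NE: (Defect, Defect) with payoff (6, 6)
But (Cooperate, Cooperate) = (8, 8) Pareto dominates (6, 6)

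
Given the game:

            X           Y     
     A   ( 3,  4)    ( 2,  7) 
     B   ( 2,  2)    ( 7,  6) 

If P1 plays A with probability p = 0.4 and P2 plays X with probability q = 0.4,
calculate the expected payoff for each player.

E[P1] = 3.96, E[P2] = 4.96

Work:
E[P1] = p·q·π₁(A,X) + p·(1-q)·π₁(A,Y) + (1-p)·q·π₁(B,X) + (1-p)·(1-q)·π₁(B,Y)
= 0.4·0.4·3 + 0.4·0.6·2 + 0.6·0.4·2 + 0.6·0.6·7
= 3.96

E[P2] = 4.96 (similar calculation)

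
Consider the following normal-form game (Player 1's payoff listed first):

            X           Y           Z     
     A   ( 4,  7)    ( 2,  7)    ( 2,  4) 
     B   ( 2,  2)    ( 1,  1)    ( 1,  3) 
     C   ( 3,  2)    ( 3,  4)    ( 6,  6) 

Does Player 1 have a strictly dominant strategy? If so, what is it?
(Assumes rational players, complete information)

No strictly dominant strategy exists for Player 1

Work:
A strategy strictly dominates another if it gives a strictly higher payoff against every opponent action. Compare each pair of P1's strategies column-by-column:
  A vs B: [4 vs 2, 2 vs 1, 2 vs 1] → A strictly dominates B
  A vs C: [4 vs 3, 2 vs 3, 2 vs 6] → A does not strictly dominate C (column Y: 2 ≤ 3)
  B vs A: [2 vs 4, 1 vs 2, 1 vs 2] → B does not strictly dominate A (column X: 2 ≤ 4)
  B vs C: [2 vs 3, 1 vs 3, 1 vs 6] → B does not strictly dominate C (column X: 2 ≤ 3)
  C vs A: [3 vs 4, 3 vs 2, 6 vs 2] → C does not strictly dominate A (column X: 3 ≤ 4)
  C vs B: [3 vs 2, 3 vs 1, 6 vs 1] → C strictly dominates B
No single strategy strictly dominates all others → no strictly dominant strategy.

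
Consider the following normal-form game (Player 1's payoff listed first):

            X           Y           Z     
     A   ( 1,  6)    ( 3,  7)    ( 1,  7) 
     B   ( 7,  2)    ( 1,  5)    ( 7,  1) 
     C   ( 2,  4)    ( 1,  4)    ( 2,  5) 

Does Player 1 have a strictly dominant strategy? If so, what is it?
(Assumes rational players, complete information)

No strictly dominant strategy exists for Player 1

Work:
A strategy strictly dominates another if it gives a strictly higher payoff against every opponent action. Compare each pair of P1's strategies column-by-column:
  A vs B: [1 vs 7, 3 vs 1, 1 vs 7] → A does not strictly dominate B (column X: 1 ≤ 7)
  A vs C: [1 vs 2, 3 vs 1, 1 vs 2] → A does not strictly dominate C (column X: 1 ≤ 2)
  B vs A: [7 vs 1, 1 vs 3, 7 vs 1] → B does not strictly dominate A (column Y: 1 ≤ 3)
  B vs C: [7 vs 2, 1 vs 1, 7 vs 2] → B does not strictly dominate C (column Y: 1 ≤ 1)
  C vs A: [2 vs 1, 1 vs 3, 2 vs 1] → C does not strictly dominate A (column Y: 1 ≤ 3)
  C vs B: [2 vs 7, 1 vs 1, 2 vs 7] → C does not strictly dominate B (column X: 2 ≤ 7)
No single strategy strictly dominates all others → no strictly dominant strategy.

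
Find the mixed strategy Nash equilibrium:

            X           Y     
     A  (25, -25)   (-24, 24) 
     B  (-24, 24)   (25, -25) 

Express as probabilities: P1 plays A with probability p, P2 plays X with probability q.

p = 0.5, q = 0.5

Work:
Find probabilities that make opponent indifferent:
P2 chooses q to make P1 indifferent between A and B
P1 chooses p to make P2 indifferent between X and Y
Mixed NE: P1 plays (A: 0.5, B: 0.5), P2 plays (X: 0.5, Y: 0.5)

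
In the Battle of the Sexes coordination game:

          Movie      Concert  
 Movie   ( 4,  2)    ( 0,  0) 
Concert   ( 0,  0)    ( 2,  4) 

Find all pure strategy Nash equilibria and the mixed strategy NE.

Pure NE: (Movie, Movie) and (Concert, Concert); Mixed NE: p = 0.6667, q = 0.3333

Work:
Check pure NE:
(Movie, Movie): (4, 2) - no unilateral deviation beneficial
(Concert, Concert): (2, 4) - no unilateral deviation beneficial
Mixed NE: P1 plays Movie with p = 0.6667, P2 plays Movie with q = 0.3333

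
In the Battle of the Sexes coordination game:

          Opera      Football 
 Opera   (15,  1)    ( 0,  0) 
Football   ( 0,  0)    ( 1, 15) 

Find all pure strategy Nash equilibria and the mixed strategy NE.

Pure NE: (Opera, Opera) and (Football, Football); Mixed NE: p = 0.9375, q = 0.0625

Work:
Check pure NE:
(Opera, Opera): (15, 1) - no unilateral deviation beneficial
(Football, Football): (1, 15) - no unilateral deviation beneficial
Mixed NE: P1 plays Opera with p = 0.9375, P2 plays Opera with q = 0.0625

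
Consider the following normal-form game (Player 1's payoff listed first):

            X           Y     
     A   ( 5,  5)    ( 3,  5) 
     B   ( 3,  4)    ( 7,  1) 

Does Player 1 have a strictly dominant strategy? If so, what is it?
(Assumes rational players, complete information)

No strictly dominant strategy exists for Player 1

Work:
A strategy strictly dominates another if it gives a strictly higher payoff against every opponent action. Compare each pair of P1's strategies column-by-column:
  A vs B: [5 vs 3, 3 vs 7] → A does not strictly dominate B (column Y: 3 ≤ 7)
  B vs A: [3 vs 5, 7 vs 3] → B does not strictly dominate A (column X: 3 ≤ 5)
No single strategy strictly dominates all others → no strictly dominant strategy.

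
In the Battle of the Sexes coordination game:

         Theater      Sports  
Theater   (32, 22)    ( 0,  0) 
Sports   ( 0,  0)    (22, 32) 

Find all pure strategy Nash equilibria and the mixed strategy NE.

Pure NE: (Theater, Theater) and (Sports, Sports); Mixed NE: p = 0.5926, q = 0.4074

Work:
Check pure NE:
(Theater, Theater): (32, 22) - no unilateral deviation beneficial
(Sports, Sports): (22, 32) - no unilateral deviation beneficial
Mixed NE: P1 plays Theater with p = 0.5926, P2 plays Theater with q = 0.4074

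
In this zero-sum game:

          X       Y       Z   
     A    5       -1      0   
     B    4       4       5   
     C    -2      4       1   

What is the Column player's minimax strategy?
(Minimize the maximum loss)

Column should play Y, value = 4

Work:
Column player minimizes Row's maximum payoff:
Column X: max payoff to Row = 5
Column Y: max payoff to Row = 4
Column Z: max payoff to Row = 5
Minimum is 4, achieved by column Y.
Minimax strategy: Y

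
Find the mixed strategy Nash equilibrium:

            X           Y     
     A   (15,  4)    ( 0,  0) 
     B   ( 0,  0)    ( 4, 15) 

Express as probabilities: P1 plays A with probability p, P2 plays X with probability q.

p = 0.7895, q = 0.2105

Work:
Find probabilities that make opponent indifferent:
P2 chooses q to make P1 indifferent between A and B
P1 chooses p to make P2 indifferent between X and Y
Mixed NE: P1 plays (A: 0.7895, B: 0.2105), P2 plays (X: 0.2105, Y: 0.7895)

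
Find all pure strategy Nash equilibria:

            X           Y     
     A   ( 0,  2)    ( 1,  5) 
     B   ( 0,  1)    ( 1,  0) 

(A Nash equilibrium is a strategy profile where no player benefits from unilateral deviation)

Nash equilibrium: (A, Y), (B, X)

Work:
Best responses:
  P1 vs X: payoffs [0, 0] → best response A/B (payoff 0)
  P1 vs Y: payoffs [1, 1] → best response A/B (payoff 1)
  P2 vs A: payoffs [2, 5] → best response Y (payoff 5)
  P2 vs B: payoffs [1, 0] → best response X (payoff 1)
Mutual best responses: (A,Y), (B,X) → Nash equilibria.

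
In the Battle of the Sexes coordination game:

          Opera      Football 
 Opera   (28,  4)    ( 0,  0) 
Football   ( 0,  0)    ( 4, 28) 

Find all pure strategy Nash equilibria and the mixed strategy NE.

Pure NE: (Opera, Opera) and (Football, Football); Mixed NE: p = 0.875, q = 0.125

Work:
Check pure NE:
(Opera, Opera): (28, 4) - no unilateral deviation beneficial
(Football, Football): (4, 28) - no unilateral deviation beneficial
Mixed NE: P1 plays Opera with p = 0.875, P2 plays Opera with q = 0.125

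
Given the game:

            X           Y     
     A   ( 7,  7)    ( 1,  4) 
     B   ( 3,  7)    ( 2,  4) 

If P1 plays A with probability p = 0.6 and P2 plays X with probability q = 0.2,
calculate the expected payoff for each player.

E[P1] = 2.2, E[P2] = 4.6

Work:
E[P1] = p·q·π₁(A,X) + p·(1-q)·π₁(A,Y) + (1-p)·q·π₁(B,X) + (1-p)·(1-q)·π₁(B,Y)
= 0.6·0.2·7 + 0.6·0.8·1 + 0.4·0.2·3 + 0.4·0.8·2
= 2.2

E[P2] = 4.6 (similar calculation)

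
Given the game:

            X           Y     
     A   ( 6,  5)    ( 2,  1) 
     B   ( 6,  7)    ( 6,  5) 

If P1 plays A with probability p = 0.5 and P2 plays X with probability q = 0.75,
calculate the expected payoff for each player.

E[P1] = 5.5, E[P2] = 5.25

Work:
E[P1] = p·q·π₁(A,X) + p·(1-q)·π₁(A,Y) + (1-p)·q·π₁(B,X) + (1-p)·(1-q)·π₁(B,Y)
= 0.5·0.75·6 + 0.5·0.25·2 + 0.5·0.75·6 + 0.5·0.25·6
= 5.5

E[P2] = 5.25 (similar calculation)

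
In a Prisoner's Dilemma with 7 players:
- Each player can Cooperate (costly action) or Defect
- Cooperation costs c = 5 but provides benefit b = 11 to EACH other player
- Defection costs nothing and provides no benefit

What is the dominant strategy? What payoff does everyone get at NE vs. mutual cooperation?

Dominant: Defect; NE payoff = 0; Coop payoff = 61

Work:
Defect dominates (saves cost c = 5, benefit to others is external)
NE: All defect → everyone gets 0
If all cooperate: each receives (6)×11 - 5 = 61
Social dilemma: 61 > 0 but NE gives 0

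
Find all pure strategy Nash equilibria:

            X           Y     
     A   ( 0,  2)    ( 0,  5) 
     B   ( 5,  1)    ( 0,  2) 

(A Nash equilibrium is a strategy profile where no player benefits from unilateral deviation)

Nash equilibrium: (A, Y), (B, Y)

Work:
Best responses:
  P1 vs X: payoffs [0, 5] → best response B (payoff 5)
  P1 vs Y: payoffs [0, 0] → best response A/B (payoff 0)
  P2 vs A: payoffs [2, 5] → best response Y (payoff 5)
  P2 vs B: payoffs [1, 2] → best response Y (payoff 2)
Mutual best responses: (A,Y), (B,Y) → Nash equilibria.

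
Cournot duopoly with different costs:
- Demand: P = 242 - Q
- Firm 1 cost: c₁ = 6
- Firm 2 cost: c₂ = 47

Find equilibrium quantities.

q₁* = 92.33, q₂* = 51.33

Work:
Reaction: q₁ = (242 - 6 - q₂)/2
Reaction: q₂ = (242 - 47 - q₁)/2
Solve simultaneously:
q₁* = (242 - 2×6 + 47)/3 = 92.33
q₂* = (242 - 2×47 + 6)/3 = 51.33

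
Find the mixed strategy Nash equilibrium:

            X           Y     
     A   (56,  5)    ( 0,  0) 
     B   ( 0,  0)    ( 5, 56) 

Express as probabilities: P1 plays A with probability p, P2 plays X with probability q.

p = 0.918, q = 0.082

Work:
Find probabilities that make opponent indifferent:
P2 chooses q to make P1 indifferent between A and B
P1 chooses p to make P2 indifferent between X and Y
Mixed NE: P1 plays (A: 0.918, B: 0.082), P2 plays (X: 0.082, Y: 0.918)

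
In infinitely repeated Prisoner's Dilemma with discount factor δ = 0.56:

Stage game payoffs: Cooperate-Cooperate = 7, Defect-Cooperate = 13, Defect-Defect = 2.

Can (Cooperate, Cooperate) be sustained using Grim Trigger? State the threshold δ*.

δ* = 0.5455; since δ = 0.56 ≥ 0.5455, cooperation can be sustained

Work:
For Grim Trigger:
Cooperate forever: 7/(1-δ)
Defect then punished: 13 + 2·δ/(1-δ)
Need: 7/(1-δ) ≥ 13 + 2·δ/(1-δ)
Solving: δ ≥ (T-R)/(T-P) = (13-7)/(13-2) = 0.5455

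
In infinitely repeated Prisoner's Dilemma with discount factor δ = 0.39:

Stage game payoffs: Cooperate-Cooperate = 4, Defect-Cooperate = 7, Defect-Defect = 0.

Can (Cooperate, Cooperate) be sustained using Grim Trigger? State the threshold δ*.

δ* = 0.4286; since δ = 0.39 < 0.4286, cooperation cannot be sustained

Work:
For Grim Trigger:
Cooperate forever: 4/(1-δ)
Defect then punished: 7 + 0·δ/(1-δ)
Need: 4/(1-δ) ≥ 7 + 0·δ/(1-δ)
Solving: δ ≥ (T-R)/(T-P) = (7-4)/(7-0) = 0.4286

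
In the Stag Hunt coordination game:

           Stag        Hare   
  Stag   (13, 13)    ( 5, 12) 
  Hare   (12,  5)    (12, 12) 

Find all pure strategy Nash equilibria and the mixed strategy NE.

Pure NE: (Stag, Stag) and (Hare, Hare); Mixed NE: p = 0.875, q = 0.875

Work:
Check pure NE:
(Stag, Stag): (13, 13) - no unilateral deviation beneficial
(Hare, Hare): (12, 12) - no unilateral deviation beneficial
Mixed NE: P1 plays Stag with p = 0.875, P2 plays Stag with q = 0.875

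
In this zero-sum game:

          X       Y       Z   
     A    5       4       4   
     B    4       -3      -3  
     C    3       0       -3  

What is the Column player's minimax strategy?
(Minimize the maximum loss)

Column should play Y or Z (all achieve the minimum), value = 4

Work:
Column player minimizes Row's maximum payoff:
Column X: max payoff to Row = 5
Column Y: max payoff to Row = 4
Column Z: max payoff to Row = 4
Minimum is 4, achieved by columns Y, Z (tied).
Each of Y or Z is a minimax strategy.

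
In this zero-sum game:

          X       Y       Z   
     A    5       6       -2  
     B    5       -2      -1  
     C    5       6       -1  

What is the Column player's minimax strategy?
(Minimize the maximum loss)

Column should play Z, value = -1

Work:
Column player minimizes Row's maximum payoff:
Column X: max payoff to Row = 5
Column Y: max payoff to Row = 6
Column Z: max payoff to Row = -1
Minimum is -1, achieved by column Z.
Minimax strategy: Z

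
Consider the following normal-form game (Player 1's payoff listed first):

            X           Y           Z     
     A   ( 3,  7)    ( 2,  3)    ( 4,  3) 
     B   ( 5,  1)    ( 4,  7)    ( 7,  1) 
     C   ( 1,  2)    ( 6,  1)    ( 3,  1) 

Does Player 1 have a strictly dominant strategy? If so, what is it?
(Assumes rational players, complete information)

No strictly dominant strategy exists for Player 1

Work:
A strategy strictly dominates another if it gives a strictly higher payoff against every opponent action. Compare each pair of P1's strategies column-by-column:
  A vs B: [3 vs 5, 2 vs 4, 4 vs 7] → A does not strictly dominate B (column X: 3 ≤ 5)
  A vs C: [3 vs 1, 2 vs 6, 4 vs 3] → A does not strictly dominate C (column Y: 2 ≤ 6)
  B vs A: [5 vs 3, 4 vs 2, 7 vs 4] → B strictly dominates A
  B vs C: [5 vs 1, 4 vs 6, 7 vs 3] → B does not strictly dominate C (column Y: 4 ≤ 6)
  C vs A: [1 vs 3, 6 vs 2, 3 vs 4] → C does not strictly dominate A (column X: 1 ≤ 3)
  C vs B: [1 vs 5, 6 vs 4, 3 vs 7] → C does not strictly dominate B (column X: 1 ≤ 5)
No single strategy strictly dominates all others → no strictly dominant strategy.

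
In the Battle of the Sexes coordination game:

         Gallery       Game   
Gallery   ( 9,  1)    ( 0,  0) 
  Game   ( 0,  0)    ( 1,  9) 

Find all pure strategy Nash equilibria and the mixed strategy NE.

Pure NE: (Gallery, Gallery) and (Game, Game); Mixed NE: p = 0.9, q = 0.1

Work:
Check pure NE:
(Gallery, Gallery): (9, 1) - no unilateral deviation beneficial
(Game, Game): (1, 9) - no unilateral deviation beneficial
Mixed NE: P1 plays Gallery with p = 0.9, P2 plays Gallery with q = 0.1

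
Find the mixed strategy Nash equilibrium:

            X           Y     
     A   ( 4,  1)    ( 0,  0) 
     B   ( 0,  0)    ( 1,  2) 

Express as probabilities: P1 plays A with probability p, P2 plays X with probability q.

p = 0.6667, q = 0.2

Work:
Find probabilities that make opponent indifferent:
P2 chooses q to make P1 indifferent between A and B
P1 chooses p to make P2 indifferent between X and Y
Mixed NE: P1 plays (A: 0.6667, B: 0.3333), P2 plays (X: 0.2, Y: 0.8)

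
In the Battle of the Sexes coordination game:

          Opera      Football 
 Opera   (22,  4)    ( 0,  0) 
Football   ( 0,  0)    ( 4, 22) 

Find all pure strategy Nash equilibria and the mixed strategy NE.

Pure NE: (Opera, Opera) and (Football, Football); Mixed NE: p = 0.8462, q = 0.1538

Work:
Check pure NE:
(Opera, Opera): (22, 4) - no unilateral deviation beneficial
(Football, Football): (4, 22) - no unilateral deviation beneficial
Mixed NE: P1 plays Opera with p = 0.8462, P2 plays Opera with q = 0.1538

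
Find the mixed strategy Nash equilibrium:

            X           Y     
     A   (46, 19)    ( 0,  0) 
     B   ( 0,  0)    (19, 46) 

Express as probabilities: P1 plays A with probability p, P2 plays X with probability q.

p = 0.7077, q = 0.2923

Work:
Find probabilities that make opponent indifferent:
P2 chooses q to make P1 indifferent between A and B
P1 chooses p to make P2 indifferent between X and Y
Mixed NE: P1 plays (A: 0.7077, B: 0.2923), P2 plays (X: 0.2923, Y: 0.7077)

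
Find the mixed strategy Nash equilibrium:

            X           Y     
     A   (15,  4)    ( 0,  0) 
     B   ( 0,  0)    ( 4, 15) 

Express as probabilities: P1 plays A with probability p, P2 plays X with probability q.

p = 0.7895, q = 0.2105

Work:
Find probabilities that make opponent indifferent:
P2 chooses q to make P1 indifferent between A and B
P1 chooses p to make P2 indifferent between X and Y
Mixed NE: P1 plays (A: 0.7895, B: 0.2105), P2 plays (X: 0.2105, Y: 0.7895)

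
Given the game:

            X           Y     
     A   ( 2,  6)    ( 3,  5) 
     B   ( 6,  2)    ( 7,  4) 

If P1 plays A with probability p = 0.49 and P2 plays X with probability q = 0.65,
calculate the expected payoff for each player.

E[P1] = 4.39, E[P2] = 4.1455

Work:
E[P1] = p·q·π₁(A,X) + p·(1-q)·π₁(A,Y) + (1-p)·q·π₁(B,X) + (1-p)·(1-q)·π₁(B,Y)
= 0.49·0.65·2 + 0.49·0.35·3 + 0.51·0.65·6 + 0.51·0.35·7
= 4.39

E[P2] = 4.1455 (similar calculation)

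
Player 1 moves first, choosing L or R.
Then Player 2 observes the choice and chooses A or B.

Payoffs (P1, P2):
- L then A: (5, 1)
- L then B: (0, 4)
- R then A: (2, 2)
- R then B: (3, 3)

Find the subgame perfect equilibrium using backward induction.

P1 plays R, P2 plays B after L and B after R; Payoff (3, 3)

Work:
Backward induction:
After L: P2 chooses B → P1 gets 0
After R: P2 chooses B → P1 gets 3
P1 chooses R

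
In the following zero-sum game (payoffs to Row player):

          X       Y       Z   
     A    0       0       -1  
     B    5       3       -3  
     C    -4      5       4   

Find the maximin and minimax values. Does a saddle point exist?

Maximin = -1, Minimax = 4, Saddle: False

Work:
Row minimums: [-1, -3, -4] → maximin = -1
Column maximums: [5, 5, 4] → minimax = 4
No saddle point (maximin ≠ minimax). Mixed strategy needed.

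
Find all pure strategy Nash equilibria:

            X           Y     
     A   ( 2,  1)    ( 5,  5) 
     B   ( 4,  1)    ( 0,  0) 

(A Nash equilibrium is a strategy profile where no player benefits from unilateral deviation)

Nash equilibrium: (A, Y), (B, X)

Work:
Best responses:
  P1 vs X: payoffs [2, 4] → best response B (payoff 4)
  P1 vs Y: payoffs [5, 0] → best response A (payoff 5)
  P2 vs A: payoffs [1, 5] → best response Y (payoff 5)
  P2 vs B: payoffs [1, 0] → best response X (payoff 1)
Mutual best responses: (A,Y), (B,X) → Nash equilibria.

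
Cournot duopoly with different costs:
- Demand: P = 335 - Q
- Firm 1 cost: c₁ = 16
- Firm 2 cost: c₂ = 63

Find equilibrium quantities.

q₁* = 122.0, q₂* = 75.0

Work:
Reaction: q₁ = (335 - 16 - q₂)/2
Reaction: q₂ = (335 - 63 - q₁)/2
Solve simultaneously:
q₁* = (335 - 2×16 + 63)/3 = 122.0
q₂* = (335 - 2×63 + 16)/3 = 75.0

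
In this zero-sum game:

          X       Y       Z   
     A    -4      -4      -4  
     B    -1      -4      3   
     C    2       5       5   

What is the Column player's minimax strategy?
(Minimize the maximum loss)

Column should play X, value = 2

Work:
Column player minimizes Row's maximum payoff:
Column X: max payoff to Row = 2
Column Y: max payoff to Row = 5
Column Z: max payoff to Row = 5
Minimum is 2, achieved by column X.
Minimax strategy: X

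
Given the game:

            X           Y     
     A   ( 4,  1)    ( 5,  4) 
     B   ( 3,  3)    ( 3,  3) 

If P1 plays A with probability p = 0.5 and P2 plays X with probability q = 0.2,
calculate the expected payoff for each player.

E[P1] = 3.9, E[P2] = 3.2

Work:
E[P1] = p·q·π₁(A,X) + p·(1-q)·π₁(A,Y) + (1-p)·q·π₁(B,X) + (1-p)·(1-q)·π₁(B,Y)
= 0.5·0.2·4 + 0.5·0.8·5 + 0.5·0.2·3 + 0.5·0.8·3
= 3.9

E[P2] = 3.2 (similar calculation)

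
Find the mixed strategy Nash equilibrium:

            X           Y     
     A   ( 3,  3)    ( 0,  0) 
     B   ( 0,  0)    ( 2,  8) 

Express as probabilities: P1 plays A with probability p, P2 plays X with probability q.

p = 0.7273, q = 0.4

Work:
Find probabilities that make opponent indifferent:
P2 chooses q to make P1 indifferent between A and B
P1 chooses p to make P2 indifferent between X and Y
Mixed NE: P1 plays (A: 0.7273, B: 0.2727), P2 plays (X: 0.4, Y: 0.6)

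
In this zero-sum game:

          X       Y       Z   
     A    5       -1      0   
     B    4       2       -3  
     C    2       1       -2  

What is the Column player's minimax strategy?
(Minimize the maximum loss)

Column should play Z, value = 0

Work:
Column player minimizes Row's maximum payoff:
Column X: max payoff to Row = 5
Column Y: max payoff to Row = 2
Column Z: max payoff to Row = 0
Minimum is 0, achieved by column Z.
Minimax strategy: Z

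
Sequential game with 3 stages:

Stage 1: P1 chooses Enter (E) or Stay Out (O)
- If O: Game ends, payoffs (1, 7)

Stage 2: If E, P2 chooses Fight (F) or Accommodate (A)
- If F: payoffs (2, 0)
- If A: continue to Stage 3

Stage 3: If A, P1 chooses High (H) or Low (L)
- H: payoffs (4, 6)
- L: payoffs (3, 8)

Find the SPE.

SPE: (E, A, H); Outcome (4, 6)

Work:
Stage 3: P1 chooses H (4 vs 3)
Stage 2: P2: F->0, A->6 (anticipating H). Choose A
Stage 1: P1: O->1, E->4 (anticipating A, H). Choose E
SPE path: E -> A -> H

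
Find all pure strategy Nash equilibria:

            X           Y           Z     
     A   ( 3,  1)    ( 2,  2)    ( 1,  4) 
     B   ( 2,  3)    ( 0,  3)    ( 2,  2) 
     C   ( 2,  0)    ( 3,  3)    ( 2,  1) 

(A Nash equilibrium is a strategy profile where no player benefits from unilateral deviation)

Nash equilibrium: (C, Y)

Work:
Best responses:
  P1 vs X: payoffs [3, 2, 2] → best response A (payoff 3)
  P1 vs Y: payoffs [2, 0, 3] → best response C (payoff 3)
  P1 vs Z: payoffs [1, 2, 2] → best response B/C (payoff 2)
  P2 vs A: payoffs [1, 2, 4] → best response Z (payoff 4)
  P2 vs B: payoffs [3, 3, 2] → best response X/Y (payoff 3)
  P2 vs C: payoffs [0, 3, 1] → best response Y (payoff 3)
Mutual best responses: (C,Y) → Nash equilibria.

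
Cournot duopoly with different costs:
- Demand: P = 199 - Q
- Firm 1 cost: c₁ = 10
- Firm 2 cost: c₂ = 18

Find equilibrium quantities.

q₁* = 65.67, q₂* = 57.67

Work:
Reaction: q₁ = (199 - 10 - q₂)/2
Reaction: q₂ = (199 - 18 - q₁)/2
Solve simultaneously:
q₁* = (199 - 2×10 + 18)/3 = 65.67
q₂* = (199 - 2×18 + 10)/3 = 57.67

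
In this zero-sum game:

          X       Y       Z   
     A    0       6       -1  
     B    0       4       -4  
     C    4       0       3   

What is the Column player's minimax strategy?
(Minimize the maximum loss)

Column should play Z, value = 3

Work:
Column player minimizes Row's maximum payoff:
Column X: max payoff to Row = 4
Column Y: max payoff to Row = 6
Column Z: max payoff to Row = 3
Minimum is 3, achieved by column Z.
Minimax strategy: Z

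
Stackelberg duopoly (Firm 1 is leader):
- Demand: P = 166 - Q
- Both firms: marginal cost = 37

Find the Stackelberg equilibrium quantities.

q₁* (leader) = 64.5, q₂* (follower) = 32.25

Work:
Follower's reaction: q₂ = (a - c - q₁)/2
Leader substitutes: π₁ = q₁·(a - q₁ - (a-c-q₁)/2 - c)
FOC: q₁* = (166 - 37)/2 = 64.50
Then: q₂* = (166 - 37 - 64.5)/2 = 32.25
Leader has first-mover advantage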